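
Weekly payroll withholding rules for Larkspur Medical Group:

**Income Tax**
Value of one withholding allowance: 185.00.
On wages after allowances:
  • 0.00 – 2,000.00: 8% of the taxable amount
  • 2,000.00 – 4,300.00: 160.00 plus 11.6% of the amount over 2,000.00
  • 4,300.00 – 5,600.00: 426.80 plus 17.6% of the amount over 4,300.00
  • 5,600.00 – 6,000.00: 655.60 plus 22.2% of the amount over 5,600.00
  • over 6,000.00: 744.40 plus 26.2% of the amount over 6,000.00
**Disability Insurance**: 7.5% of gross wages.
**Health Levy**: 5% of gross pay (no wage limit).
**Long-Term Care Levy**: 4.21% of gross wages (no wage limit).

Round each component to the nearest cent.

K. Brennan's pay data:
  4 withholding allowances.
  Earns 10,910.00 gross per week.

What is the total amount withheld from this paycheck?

Income Tax: taxable = 10,910.00 − 4×185.00 = 10,170.00
  744.40 + 26.2% × (10,170.00 − 6,000.00) = 744.40 + 26.2% × 4,170.00 = 1,836.94
Disability Insurance: 7.5% × 10,910.00 = 818.25
Health Levy: 5% × 10,910.00 = 545.50
Long-Term Care Levy: 4.21% × 10,910.00 = 459.31
Total: 1,836.94 + 818.25 + 545.50 + 459.31 = 3,660.00

3,660.00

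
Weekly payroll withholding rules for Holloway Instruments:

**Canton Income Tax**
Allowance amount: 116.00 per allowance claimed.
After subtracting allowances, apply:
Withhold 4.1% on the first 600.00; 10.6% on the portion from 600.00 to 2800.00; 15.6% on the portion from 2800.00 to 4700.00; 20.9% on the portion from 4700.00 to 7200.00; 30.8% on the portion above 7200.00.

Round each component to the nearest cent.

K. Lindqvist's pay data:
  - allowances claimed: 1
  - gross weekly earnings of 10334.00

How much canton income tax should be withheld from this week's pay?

Canton Income Tax: taxable = 10334.00 − 1×116.00 = 10218.00
  1076.70 + 30.8% × (10218.00 − 7200.00) = 1076.70 + 30.8% × 3018.00 = 2006.24

2006.24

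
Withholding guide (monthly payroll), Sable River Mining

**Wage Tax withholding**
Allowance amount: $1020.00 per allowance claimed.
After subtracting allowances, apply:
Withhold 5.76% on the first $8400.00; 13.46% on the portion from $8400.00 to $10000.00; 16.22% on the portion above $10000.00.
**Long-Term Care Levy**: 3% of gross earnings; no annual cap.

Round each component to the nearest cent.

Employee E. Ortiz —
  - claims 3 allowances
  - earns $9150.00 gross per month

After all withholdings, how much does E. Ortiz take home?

Wage Tax: taxable = $9150.00 − 3×$1020.00 = $6090.00
  5.76% × $6090.00 = $350.78
Long-Term Care Levy: 3% × $9150.00 = $274.50
Total withheld: $350.78 + $274.50 = $625.28
Net pay: $9150.00 − $625.28 = $8524.72

$8524.72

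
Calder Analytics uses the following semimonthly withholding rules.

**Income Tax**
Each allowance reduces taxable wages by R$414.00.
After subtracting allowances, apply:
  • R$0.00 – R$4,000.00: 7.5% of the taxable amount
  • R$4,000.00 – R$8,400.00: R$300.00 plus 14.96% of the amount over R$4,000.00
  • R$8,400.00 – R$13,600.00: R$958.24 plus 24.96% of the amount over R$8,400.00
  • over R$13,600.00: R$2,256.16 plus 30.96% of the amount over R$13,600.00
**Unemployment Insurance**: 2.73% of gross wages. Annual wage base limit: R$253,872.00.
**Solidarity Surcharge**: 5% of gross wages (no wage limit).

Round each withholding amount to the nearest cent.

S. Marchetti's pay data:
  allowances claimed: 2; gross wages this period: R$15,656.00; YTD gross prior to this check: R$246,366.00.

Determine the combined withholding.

Income Tax: taxable = R$15,656.00 − 2×R$414.00 = R$14,828.00
  R$2,256.16 + 30.96% × (R$14,828.00 − R$13,600.00) = R$2,256.16 + 30.96% × R$1,228.00 = R$2,636.35
Unemployment Insurance: cap R$253,872.00 − YTD R$246,366.00 = R$7,506.00 subject; 2.73% × R$7,506.00 = R$204.91
Solidarity Surcharge: 5% × R$15,656.00 = R$782.80
Total: R$2,636.35 + R$204.91 + R$782.80 = R$3,624.06

R$3,624.06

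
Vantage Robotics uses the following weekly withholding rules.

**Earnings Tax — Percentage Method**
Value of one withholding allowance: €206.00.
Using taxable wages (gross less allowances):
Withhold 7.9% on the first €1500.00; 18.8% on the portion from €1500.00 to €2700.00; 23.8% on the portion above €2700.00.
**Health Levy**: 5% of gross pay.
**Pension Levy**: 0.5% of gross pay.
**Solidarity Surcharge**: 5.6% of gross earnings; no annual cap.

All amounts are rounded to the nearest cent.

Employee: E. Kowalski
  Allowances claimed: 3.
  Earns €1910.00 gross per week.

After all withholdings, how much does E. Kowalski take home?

Earnings Tax: taxable = €1910.00 − 3×€206.00 = €1292.00
  7.9% × €1292.00 = €102.07
Health Levy: 5% × €1910.00 = €95.50
Pension Levy: 0.5% × €1910.00 = €9.55
Solidarity Surcharge: 5.6% × €1910.00 = €106.96
Total withheld: €102.07 + €95.50 + €9.55 + €106.96 = €314.08
Net pay: €1910.00 − €314.08 = €1595.92

€1595.92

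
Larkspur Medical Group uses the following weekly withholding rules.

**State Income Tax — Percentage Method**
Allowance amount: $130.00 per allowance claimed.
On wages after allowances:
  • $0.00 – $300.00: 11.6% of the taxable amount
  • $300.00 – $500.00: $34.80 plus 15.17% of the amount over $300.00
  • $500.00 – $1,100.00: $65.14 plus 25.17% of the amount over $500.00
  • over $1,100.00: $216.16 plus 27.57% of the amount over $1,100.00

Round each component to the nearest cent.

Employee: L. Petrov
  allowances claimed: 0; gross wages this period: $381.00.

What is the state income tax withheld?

State Income Tax: taxable = $381.00
  $34.80 + 15.17% × ($381.00 − $300.00) = $34.80 + 15.17% × $81.00 = $47.09

$47.09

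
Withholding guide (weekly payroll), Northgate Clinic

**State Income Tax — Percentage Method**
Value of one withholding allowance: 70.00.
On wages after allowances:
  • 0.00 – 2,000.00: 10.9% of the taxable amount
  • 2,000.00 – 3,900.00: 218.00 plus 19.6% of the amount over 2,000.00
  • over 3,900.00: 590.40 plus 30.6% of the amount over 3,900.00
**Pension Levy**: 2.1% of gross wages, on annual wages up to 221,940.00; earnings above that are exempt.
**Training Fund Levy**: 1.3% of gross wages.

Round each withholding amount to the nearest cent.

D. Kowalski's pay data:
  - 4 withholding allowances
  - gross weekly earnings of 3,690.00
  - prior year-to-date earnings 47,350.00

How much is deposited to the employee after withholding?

3,070.18

State Income Tax: taxable = 3,690.00 − 4×70.00 = 3,410.00
  218.00 + 19.6% × (3,410.00 − 2,000.00) = 218.00 + 19.6% × 1,410.00 = 494.36
Pension Levy: 2.1% × 3,690.00 = 77.49
Training Fund Levy: 1.3% × 3,690.00 = 47.97
Total withheld: 494.36 + 77.49 + 47.97 = 619.82
Net pay: 3,690.00 − 619.82 = 3,070.18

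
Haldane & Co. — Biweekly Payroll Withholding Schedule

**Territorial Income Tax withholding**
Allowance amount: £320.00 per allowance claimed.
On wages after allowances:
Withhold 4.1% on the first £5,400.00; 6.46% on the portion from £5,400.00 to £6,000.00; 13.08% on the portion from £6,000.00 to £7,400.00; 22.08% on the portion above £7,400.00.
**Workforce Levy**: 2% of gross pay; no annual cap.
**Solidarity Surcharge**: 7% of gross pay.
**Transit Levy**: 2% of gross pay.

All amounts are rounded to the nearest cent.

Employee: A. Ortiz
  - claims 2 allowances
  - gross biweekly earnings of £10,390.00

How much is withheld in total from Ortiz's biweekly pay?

£2,105.06

Territorial Income Tax: taxable = £10,390.00 − 2×£320.00 = £9,750.00
  £443.28 + 22.08% × (£9,750.00 − £7,400.00) = £443.28 + 22.08% × £2,350.00 = £962.16
Workforce Levy: 2% × £10,390.00 = £207.80
Solidarity Surcharge: 7% × £10,390.00 = £727.30
Transit Levy: 2% × £10,390.00 = £207.80
Total: £962.16 + £207.80 + £727.30 + £207.80 = £2,105.06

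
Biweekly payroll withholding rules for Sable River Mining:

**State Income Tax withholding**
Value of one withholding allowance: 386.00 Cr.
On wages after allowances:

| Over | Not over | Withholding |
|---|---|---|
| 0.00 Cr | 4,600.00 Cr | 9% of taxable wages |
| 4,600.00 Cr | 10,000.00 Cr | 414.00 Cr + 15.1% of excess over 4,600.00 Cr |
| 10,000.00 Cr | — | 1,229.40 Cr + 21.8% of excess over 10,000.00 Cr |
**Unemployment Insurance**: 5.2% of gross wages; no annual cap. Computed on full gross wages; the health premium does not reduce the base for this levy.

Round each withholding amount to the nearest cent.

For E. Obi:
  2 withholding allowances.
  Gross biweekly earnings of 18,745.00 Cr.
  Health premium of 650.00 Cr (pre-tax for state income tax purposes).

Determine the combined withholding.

State Income Tax: taxable = 18,745.00 Cr − 650.00 Cr − 2×386.00 Cr = 17,323.00 Cr
  1,229.40 Cr + 21.8% × (17,323.00 Cr − 10,000.00 Cr) = 1,229.40 Cr + 21.8% × 7,323.00 Cr = 2,825.81 Cr
Unemployment Insurance: 5.2% × 18,745.00 Cr = 974.74 Cr
Total: 2,825.81 Cr + 974.74 Cr = 3,800.55 Cr

3,800.55 Cr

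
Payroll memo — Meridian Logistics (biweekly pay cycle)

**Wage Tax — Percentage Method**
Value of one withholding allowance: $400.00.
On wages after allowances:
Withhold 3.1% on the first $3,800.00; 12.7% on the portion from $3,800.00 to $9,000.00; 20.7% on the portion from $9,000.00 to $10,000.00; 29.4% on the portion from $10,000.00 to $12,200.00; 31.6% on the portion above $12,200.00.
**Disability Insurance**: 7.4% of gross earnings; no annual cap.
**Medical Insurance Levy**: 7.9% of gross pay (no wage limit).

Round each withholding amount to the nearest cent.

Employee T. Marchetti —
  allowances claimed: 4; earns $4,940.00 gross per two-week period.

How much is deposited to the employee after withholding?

Wage Tax: taxable = $4,940.00 − 4×$400.00 = $3,340.00
  3.1% × $3,340.00 = $103.54
Disability Insurance: 7.4% × $4,940.00 = $365.56
Medical Insurance Levy: 7.9% × $4,940.00 = $390.26
Total withheld: $103.54 + $365.56 + $390.26 = $859.36
Net pay: $4,940.00 − $859.36 = $4,080.64

$4,080.64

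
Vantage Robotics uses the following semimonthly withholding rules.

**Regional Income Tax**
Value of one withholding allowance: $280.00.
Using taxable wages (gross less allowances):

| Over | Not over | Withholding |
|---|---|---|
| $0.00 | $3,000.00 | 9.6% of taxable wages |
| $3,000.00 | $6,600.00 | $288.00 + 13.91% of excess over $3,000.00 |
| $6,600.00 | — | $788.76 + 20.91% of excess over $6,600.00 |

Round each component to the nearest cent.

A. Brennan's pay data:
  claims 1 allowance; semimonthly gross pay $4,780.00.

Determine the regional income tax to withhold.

Regional Income Tax: taxable = $4,780.00 − 1×$280.00 = $4,500.00
  $288.00 + 13.91% × ($4,500.00 − $3,000.00) = $288.00 + 13.91% × $1,500.00 = $496.65

$496.65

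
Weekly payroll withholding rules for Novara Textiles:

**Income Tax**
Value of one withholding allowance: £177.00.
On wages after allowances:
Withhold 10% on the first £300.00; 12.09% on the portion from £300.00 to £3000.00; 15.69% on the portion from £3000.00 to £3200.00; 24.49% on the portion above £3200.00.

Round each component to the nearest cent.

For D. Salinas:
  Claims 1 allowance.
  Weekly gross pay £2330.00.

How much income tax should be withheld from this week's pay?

£254.03

Income Tax: taxable = £2330.00 − 1×£177.00 = £2153.00
  £30.00 + 12.09% × (£2153.00 − £300.00) = £30.00 + 12.09% × £1853.00 = £254.03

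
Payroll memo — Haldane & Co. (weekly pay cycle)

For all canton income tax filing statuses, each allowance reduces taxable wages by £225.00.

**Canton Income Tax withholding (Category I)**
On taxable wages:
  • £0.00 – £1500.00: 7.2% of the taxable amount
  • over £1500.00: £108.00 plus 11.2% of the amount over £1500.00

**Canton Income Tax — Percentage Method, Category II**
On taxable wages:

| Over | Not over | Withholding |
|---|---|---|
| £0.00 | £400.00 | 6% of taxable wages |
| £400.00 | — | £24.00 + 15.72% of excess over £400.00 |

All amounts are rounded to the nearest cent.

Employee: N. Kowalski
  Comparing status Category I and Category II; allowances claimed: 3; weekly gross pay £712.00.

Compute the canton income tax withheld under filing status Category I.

£2.66

Canton Income Tax (Category I): taxable = £712.00 − 3×£225.00 = £37.00
  7.2% × £37.00 = £2.66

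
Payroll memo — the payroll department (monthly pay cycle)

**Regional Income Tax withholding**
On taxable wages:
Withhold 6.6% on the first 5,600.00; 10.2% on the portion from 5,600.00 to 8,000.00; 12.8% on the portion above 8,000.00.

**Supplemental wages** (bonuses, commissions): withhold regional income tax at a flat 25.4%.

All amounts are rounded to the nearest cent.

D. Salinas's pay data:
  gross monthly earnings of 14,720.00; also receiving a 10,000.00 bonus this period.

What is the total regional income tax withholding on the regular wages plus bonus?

Regional Income Tax: taxable = 14,720.00
  614.40 + 12.8% × (14,720.00 − 8,000.00) = 614.40 + 12.8% × 6,720.00 = 1,474.56
Supplemental (25.4% flat on bonus): 25.4% × 10,000.00 = 2,540.00
Total regional income tax: 1,474.56 + 2,540.00 = 4,014.56

4,014.56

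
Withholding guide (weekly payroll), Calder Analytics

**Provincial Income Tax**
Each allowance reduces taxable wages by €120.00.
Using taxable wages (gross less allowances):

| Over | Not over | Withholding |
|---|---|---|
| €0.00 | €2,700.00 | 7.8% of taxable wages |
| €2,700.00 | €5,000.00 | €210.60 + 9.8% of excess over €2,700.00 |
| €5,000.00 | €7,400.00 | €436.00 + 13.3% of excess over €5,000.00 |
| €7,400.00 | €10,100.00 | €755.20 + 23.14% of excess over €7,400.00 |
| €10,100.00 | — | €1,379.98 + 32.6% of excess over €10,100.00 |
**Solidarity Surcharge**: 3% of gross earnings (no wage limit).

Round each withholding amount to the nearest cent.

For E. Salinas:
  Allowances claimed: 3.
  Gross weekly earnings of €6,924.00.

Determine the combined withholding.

€851.73

Provincial Income Tax: taxable = €6,924.00 − 3×€120.00 = €6,564.00
  €436.00 + 13.3% × (€6,564.00 − €5,000.00) = €436.00 + 13.3% × €1,564.00 = €644.01
Solidarity Surcharge: 3% × €6,924.00 = €207.72
Total: €644.01 + €207.72 = €851.73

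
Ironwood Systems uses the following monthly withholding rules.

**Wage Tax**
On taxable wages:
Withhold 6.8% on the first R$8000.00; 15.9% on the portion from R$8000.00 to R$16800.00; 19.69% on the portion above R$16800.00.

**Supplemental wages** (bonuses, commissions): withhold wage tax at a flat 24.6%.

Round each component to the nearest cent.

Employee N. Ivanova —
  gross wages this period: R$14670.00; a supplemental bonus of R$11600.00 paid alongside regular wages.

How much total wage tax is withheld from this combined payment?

Wage Tax: taxable = R$14670.00
  R$544.00 + 15.9% × (R$14670.00 − R$8000.00) = R$544.00 + 15.9% × R$6670.00 = R$1604.53
Supplemental (24.6% flat on bonus): 24.6% × R$11600.00 = R$2853.60
Total wage tax: R$1604.53 + R$2853.60 = R$4458.13

R$4458.13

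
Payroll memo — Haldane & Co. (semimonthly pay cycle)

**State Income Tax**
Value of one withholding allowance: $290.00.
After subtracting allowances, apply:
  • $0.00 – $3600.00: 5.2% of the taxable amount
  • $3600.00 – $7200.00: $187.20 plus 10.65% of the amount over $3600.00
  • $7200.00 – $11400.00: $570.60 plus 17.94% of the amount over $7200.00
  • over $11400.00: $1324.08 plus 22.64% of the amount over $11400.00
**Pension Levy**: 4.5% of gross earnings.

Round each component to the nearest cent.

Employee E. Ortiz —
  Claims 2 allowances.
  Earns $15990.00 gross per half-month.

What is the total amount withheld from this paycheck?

$2951.49

State Income Tax: taxable = $15990.00 − 2×$290.00 = $15410.00
  $1324.08 + 22.64% × ($15410.00 − $11400.00) = $1324.08 + 22.64% × $4010.00 = $2231.94
Pension Levy: 4.5% × $15990.00 = $719.55
Total: $2231.94 + $719.55 = $2951.49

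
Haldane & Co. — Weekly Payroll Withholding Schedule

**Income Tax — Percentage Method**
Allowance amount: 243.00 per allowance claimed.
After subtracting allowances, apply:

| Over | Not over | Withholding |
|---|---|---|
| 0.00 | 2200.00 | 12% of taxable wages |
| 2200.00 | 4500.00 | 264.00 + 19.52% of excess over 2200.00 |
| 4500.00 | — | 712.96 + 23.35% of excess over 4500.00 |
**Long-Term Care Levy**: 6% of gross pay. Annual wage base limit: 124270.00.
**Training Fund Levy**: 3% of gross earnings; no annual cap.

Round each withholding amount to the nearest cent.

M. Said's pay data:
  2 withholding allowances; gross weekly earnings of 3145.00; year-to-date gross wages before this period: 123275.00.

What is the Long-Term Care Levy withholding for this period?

Long-Term Care Levy: cap 124270.00 − YTD 123275.00 = 995.00 subject; 6% × 995.00 = 59.70

59.70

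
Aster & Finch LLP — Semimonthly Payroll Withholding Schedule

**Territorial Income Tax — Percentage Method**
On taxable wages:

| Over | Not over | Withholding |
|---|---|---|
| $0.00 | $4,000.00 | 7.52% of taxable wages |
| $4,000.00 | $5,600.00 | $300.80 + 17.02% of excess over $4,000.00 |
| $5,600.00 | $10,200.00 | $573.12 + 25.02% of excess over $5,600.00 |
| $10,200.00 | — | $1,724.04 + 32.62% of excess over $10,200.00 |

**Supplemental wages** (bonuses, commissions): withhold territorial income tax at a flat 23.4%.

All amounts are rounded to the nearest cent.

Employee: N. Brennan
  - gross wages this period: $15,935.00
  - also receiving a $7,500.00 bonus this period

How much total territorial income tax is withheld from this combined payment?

Territorial Income Tax: taxable = $15,935.00
  $1,724.04 + 32.62% × ($15,935.00 − $10,200.00) = $1,724.04 + 32.62% × $5,735.00 = $3,594.80
Supplemental (23.4% flat on bonus): 23.4% × $7,500.00 = $1,755.00
Total territorial income tax: $3,594.80 + $1,755.00 = $5,349.80

$5,349.80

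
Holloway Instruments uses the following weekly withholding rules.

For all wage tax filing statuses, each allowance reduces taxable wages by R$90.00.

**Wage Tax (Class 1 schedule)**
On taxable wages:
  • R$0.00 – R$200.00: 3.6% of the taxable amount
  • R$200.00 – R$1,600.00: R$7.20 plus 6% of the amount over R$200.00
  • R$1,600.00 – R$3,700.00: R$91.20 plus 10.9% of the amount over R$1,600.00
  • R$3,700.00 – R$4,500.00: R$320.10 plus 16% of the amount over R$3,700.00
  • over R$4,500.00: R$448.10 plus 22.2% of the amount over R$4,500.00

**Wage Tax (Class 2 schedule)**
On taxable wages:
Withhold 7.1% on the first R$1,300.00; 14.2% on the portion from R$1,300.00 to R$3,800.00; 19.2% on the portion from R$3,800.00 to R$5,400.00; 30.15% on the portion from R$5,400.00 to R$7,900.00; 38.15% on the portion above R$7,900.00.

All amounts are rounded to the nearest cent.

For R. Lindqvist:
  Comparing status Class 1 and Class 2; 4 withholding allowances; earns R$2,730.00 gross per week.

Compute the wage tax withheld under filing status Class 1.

Wage Tax (Class 1): taxable = R$2,730.00 − 4×R$90.00 = R$2,370.00
  R$91.20 + 10.9% × (R$2,370.00 − R$1,600.00) = R$91.20 + 10.9% × R$770.00 = R$175.13

R$175.13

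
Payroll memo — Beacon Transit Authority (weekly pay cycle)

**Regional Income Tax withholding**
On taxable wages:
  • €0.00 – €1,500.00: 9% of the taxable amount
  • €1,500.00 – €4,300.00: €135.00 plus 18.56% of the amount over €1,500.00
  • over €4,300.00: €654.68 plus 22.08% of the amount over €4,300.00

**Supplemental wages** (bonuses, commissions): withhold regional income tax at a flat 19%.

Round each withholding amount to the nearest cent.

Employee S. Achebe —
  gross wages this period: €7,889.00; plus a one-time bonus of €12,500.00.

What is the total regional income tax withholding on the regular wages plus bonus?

€3,822.13

Regional Income Tax: taxable = €7,889.00
  €654.68 + 22.08% × (€7,889.00 − €4,300.00) = €654.68 + 22.08% × €3,589.00 = €1,447.13
Supplemental (19% flat on bonus): 19% × €12,500.00 = €2,375.00
Total regional income tax: €1,447.13 + €2,375.00 = €3,822.13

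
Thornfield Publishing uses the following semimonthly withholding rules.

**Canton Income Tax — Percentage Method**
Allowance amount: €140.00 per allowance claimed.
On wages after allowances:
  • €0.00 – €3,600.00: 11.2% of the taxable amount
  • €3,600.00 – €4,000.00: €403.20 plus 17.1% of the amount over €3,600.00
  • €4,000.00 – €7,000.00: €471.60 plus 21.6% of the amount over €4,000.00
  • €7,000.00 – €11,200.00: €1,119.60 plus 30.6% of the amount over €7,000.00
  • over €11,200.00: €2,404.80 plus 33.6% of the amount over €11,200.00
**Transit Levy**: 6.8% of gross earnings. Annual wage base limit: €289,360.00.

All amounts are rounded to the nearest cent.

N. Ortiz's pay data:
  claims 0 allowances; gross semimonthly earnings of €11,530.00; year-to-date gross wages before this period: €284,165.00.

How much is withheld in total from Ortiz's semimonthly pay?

Canton Income Tax: taxable = €11,530.00
  €2,404.80 + 33.6% × (€11,530.00 − €11,200.00) = €2,404.80 + 33.6% × €330.00 = €2,515.68
Transit Levy: cap €289,360.00 − YTD €284,165.00 = €5,195.00 subject; 6.8% × €5,195.00 = €353.26
Total: €2,515.68 + €353.26 = €2,868.94

€2,868.94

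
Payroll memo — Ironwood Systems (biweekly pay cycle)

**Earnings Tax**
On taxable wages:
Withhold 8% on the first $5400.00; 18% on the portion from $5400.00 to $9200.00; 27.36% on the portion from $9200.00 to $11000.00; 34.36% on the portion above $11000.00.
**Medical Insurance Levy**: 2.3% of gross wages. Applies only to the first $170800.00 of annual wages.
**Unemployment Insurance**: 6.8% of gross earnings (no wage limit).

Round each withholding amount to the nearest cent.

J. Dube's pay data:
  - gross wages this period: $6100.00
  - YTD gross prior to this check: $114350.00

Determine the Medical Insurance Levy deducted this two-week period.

Medical Insurance Levy: 2.3% × $6100.00 = $140.30

$140.30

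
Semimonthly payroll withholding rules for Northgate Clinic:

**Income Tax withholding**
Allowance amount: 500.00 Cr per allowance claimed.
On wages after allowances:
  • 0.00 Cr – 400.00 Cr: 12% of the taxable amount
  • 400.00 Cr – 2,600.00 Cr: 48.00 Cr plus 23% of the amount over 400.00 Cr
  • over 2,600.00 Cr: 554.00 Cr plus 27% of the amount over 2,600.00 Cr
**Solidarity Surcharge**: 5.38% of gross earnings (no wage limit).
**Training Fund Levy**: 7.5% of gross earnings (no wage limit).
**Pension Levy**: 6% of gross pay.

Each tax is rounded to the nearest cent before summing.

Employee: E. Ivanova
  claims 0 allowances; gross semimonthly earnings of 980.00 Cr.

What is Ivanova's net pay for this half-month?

Income Tax: taxable = 980.00 Cr
  48.00 Cr + 23% × (980.00 Cr − 400.00 Cr) = 48.00 Cr + 23% × 580.00 Cr = 181.40 Cr
Solidarity Surcharge: 5.38% × 980.00 Cr = 52.72 Cr
Training Fund Levy: 7.5% × 980.00 Cr = 73.50 Cr
Pension Levy: 6% × 980.00 Cr = 58.80 Cr
Total withheld: 181.40 Cr + 52.72 Cr + 73.50 Cr + 58.80 Cr = 366.42 Cr
Net pay: 980.00 Cr − 366.42 Cr = 613.58 Cr

613.58 Cr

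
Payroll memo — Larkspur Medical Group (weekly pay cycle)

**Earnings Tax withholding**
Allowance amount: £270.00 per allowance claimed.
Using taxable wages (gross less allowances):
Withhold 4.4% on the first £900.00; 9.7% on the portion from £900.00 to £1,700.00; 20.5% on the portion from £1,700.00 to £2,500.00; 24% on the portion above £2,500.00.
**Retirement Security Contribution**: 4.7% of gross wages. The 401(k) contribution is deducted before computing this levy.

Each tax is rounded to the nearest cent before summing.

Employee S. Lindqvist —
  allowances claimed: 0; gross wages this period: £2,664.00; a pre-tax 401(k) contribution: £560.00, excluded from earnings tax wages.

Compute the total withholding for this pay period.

£298.91

Earnings Tax: taxable = £2,664.00 − £560.00 = £2,104.00
  £117.20 + 20.5% × (£2,104.00 − £1,700.00) = £117.20 + 20.5% × £404.00 = £200.02
Retirement Security Contribution: 4.7% × £2,104.00 = £98.89
Total: £200.02 + £98.89 = £298.91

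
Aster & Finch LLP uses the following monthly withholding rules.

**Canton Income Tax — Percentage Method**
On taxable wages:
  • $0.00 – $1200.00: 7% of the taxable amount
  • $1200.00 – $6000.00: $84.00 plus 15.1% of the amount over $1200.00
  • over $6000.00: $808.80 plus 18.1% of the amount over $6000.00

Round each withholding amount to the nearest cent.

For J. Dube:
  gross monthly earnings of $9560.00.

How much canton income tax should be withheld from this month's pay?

$1453.16

Canton Income Tax: taxable = $9560.00
  $808.80 + 18.1% × ($9560.00 − $6000.00) = $808.80 + 18.1% × $3560.00 = $1453.16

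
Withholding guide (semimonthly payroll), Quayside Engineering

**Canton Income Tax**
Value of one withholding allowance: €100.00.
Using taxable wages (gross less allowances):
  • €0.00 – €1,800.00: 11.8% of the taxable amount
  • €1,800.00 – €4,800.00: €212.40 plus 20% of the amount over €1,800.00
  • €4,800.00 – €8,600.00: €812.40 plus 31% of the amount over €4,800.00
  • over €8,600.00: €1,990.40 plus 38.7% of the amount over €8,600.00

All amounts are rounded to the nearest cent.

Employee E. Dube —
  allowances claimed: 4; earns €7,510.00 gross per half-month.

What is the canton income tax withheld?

€1,528.50

Canton Income Tax: taxable = €7,510.00 − 4×€100.00 = €7,110.00
  €812.40 + 31% × (€7,110.00 − €4,800.00) = €812.40 + 31% × €2,310.00 = €1,528.50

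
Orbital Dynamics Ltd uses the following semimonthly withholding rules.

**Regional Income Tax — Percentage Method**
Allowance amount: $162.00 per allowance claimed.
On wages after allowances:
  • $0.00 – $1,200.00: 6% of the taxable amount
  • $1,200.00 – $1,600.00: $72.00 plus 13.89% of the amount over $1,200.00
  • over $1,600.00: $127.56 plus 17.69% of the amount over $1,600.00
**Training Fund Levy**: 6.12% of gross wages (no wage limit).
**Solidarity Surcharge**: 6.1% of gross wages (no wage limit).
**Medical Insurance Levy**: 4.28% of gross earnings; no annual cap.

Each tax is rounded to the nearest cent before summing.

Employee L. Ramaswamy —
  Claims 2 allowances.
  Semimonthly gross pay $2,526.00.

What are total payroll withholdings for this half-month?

$650.84

Regional Income Tax: taxable = $2,526.00 − 2×$162.00 = $2,202.00
  $127.56 + 17.69% × ($2,202.00 − $1,600.00) = $127.56 + 17.69% × $602.00 = $234.05
Training Fund Levy: 6.12% × $2,526.00 = $154.59
Solidarity Surcharge: 6.1% × $2,526.00 = $154.09
Medical Insurance Levy: 4.28% × $2,526.00 = $108.11
Total: $234.05 + $154.59 + $154.09 + $108.11 = $650.84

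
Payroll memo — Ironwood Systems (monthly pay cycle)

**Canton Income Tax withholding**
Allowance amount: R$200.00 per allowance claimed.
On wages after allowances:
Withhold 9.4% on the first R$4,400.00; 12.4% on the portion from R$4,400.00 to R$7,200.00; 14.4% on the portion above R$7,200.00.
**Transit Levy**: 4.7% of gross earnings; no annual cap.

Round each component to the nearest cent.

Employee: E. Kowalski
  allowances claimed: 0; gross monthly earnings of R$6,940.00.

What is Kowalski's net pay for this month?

R$5,885.26

Canton Income Tax: taxable = R$6,940.00
  R$413.60 + 12.4% × (R$6,940.00 − R$4,400.00) = R$413.60 + 12.4% × R$2,540.00 = R$728.56
Transit Levy: 4.7% × R$6,940.00 = R$326.18
Total withheld: R$728.56 + R$326.18 = R$1,054.74
Net pay: R$6,940.00 − R$1,054.74 = R$5,885.26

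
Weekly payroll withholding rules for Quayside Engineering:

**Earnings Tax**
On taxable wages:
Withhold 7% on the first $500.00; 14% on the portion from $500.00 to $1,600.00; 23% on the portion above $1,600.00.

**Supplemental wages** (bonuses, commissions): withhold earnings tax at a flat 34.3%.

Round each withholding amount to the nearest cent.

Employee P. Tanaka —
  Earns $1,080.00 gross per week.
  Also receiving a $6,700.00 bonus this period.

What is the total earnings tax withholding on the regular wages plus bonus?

Earnings Tax: taxable = $1,080.00
  $35.00 + 14% × ($1,080.00 − $500.00) = $35.00 + 14% × $580.00 = $116.20
Supplemental (34.3% flat on bonus): 34.3% × $6,700.00 = $2,298.10
Total earnings tax: $116.20 + $2,298.10 = $2,414.30

$2,414.30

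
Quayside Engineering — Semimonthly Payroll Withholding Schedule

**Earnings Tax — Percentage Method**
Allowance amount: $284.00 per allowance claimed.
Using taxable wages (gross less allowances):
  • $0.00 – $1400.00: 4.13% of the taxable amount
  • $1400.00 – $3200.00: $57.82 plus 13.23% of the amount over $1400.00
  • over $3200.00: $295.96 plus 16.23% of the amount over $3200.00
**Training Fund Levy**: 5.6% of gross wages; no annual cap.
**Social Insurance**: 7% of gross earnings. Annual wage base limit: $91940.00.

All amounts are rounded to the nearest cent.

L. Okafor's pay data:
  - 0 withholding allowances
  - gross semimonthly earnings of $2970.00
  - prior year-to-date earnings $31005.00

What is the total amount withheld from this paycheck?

Earnings Tax: taxable = $2970.00
  $57.82 + 13.23% × ($2970.00 − $1400.00) = $57.82 + 13.23% × $1570.00 = $265.53
Training Fund Levy: 5.6% × $2970.00 = $166.32
Social Insurance: 7% × $2970.00 = $207.90
Total: $265.53 + $166.32 + $207.90 = $639.75

$639.75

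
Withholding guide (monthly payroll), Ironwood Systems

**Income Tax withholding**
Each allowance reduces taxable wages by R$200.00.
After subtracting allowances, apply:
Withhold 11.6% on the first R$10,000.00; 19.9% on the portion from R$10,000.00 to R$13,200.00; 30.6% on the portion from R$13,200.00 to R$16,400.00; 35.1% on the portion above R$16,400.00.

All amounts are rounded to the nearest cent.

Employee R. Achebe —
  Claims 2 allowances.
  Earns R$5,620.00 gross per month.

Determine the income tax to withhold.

R$605.52

Income Tax: taxable = R$5,620.00 − 2×R$200.00 = R$5,220.00
  11.6% × R$5,220.00 = R$605.52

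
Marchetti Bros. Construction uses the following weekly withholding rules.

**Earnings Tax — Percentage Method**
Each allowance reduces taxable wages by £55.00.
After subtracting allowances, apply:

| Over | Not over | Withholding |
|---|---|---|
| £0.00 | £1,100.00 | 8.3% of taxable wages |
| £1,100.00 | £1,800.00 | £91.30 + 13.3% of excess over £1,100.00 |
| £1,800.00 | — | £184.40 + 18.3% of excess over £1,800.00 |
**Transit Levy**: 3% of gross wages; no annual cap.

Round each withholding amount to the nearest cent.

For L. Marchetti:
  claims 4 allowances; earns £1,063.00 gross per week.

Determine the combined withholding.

£101.86

Earnings Tax: taxable = £1,063.00 − 4×£55.00 = £843.00
  8.3% × £843.00 = £69.97
Transit Levy: 3% × £1,063.00 = £31.89
Total: £69.97 + £31.89 = £101.86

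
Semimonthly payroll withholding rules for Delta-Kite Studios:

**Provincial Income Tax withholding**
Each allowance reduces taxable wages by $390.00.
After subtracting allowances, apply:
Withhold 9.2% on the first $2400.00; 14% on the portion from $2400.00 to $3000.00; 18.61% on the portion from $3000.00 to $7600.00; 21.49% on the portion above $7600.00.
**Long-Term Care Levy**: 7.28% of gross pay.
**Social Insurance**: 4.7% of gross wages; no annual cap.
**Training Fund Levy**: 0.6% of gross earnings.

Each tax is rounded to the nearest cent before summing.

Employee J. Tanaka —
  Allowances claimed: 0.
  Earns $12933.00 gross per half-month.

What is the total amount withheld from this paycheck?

Provincial Income Tax: taxable = $12933.00
  $1160.86 + 21.49% × ($12933.00 − $7600.00) = $1160.86 + 21.49% × $5333.00 = $2306.92
Long-Term Care Levy: 7.28% × $12933.00 = $941.52
Social Insurance: 4.7% × $12933.00 = $607.85
Training Fund Levy: 0.6% × $12933.00 = $77.60
Total: $2306.92 + $941.52 + $607.85 + $77.60 = $3933.89

$3933.89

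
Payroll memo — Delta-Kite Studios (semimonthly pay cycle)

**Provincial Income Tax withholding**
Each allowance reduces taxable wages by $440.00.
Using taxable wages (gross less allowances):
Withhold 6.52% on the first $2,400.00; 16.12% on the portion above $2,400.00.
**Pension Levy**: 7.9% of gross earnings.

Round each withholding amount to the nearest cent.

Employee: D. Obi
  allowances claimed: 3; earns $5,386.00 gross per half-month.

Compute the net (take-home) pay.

$4,535.47

Provincial Income Tax: taxable = $5,386.00 − 3×$440.00 = $4,066.00
  $156.48 + 16.12% × ($4,066.00 − $2,400.00) = $156.48 + 16.12% × $1,666.00 = $425.04
Pension Levy: 7.9% × $5,386.00 = $425.49
Total withheld: $425.04 + $425.49 = $850.53
Net pay: $5,386.00 − $850.53 = $4,535.47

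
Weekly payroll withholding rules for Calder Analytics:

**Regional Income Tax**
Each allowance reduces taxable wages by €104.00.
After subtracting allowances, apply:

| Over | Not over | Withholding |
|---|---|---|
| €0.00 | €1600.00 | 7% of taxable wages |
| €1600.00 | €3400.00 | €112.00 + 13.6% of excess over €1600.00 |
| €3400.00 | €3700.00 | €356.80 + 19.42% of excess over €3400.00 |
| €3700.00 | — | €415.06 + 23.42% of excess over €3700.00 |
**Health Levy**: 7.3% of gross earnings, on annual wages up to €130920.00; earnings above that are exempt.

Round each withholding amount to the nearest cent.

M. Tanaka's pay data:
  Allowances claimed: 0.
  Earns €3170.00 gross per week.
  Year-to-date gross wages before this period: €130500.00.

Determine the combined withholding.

Regional Income Tax: taxable = €3170.00
  €112.00 + 13.6% × (€3170.00 − €1600.00) = €112.00 + 13.6% × €1570.00 = €325.52
Health Levy: cap €130920.00 − YTD €130500.00 = €420.00 subject; 7.3% × €420.00 = €30.66
Total: €325.52 + €30.66 = €356.18

€356.18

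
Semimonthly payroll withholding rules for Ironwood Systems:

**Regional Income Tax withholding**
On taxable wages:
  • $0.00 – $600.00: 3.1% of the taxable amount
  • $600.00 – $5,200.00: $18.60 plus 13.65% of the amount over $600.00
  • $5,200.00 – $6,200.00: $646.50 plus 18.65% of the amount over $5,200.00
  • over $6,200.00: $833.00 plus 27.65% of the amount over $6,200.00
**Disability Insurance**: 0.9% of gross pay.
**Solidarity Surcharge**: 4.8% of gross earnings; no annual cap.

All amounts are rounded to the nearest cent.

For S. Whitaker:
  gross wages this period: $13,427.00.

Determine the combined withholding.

$3,596.61

Regional Income Tax: taxable = $13,427.00
  $833.00 + 27.65% × ($13,427.00 − $6,200.00) = $833.00 + 27.65% × $7,227.00 = $2,831.27
Disability Insurance: 0.9% × $13,427.00 = $120.84
Solidarity Surcharge: 4.8% × $13,427.00 = $644.50
Total: $2,831.27 + $120.84 + $644.50 = $3,596.61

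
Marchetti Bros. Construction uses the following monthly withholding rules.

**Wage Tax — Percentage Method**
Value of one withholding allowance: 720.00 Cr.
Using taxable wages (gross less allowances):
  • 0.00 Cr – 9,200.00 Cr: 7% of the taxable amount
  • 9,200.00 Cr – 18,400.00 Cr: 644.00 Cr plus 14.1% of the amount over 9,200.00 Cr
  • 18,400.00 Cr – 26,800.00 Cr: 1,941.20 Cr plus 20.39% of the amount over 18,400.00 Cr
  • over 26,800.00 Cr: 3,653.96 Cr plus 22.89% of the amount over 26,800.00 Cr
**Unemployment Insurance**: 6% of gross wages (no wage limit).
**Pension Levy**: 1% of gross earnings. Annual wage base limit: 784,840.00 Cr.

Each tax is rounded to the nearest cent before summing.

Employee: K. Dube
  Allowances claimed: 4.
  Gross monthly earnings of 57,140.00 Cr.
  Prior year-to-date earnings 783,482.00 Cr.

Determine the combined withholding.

Wage Tax: taxable = 57,140.00 Cr − 4×720.00 Cr = 54,260.00 Cr
  3,653.96 Cr + 22.89% × (54,260.00 Cr − 26,800.00 Cr) = 3,653.96 Cr + 22.89% × 27,460.00 Cr = 9,939.55 Cr
Unemployment Insurance: 6% × 57,140.00 Cr = 3,428.40 Cr
Pension Levy: cap 784,840.00 Cr − YTD 783,482.00 Cr = 1,358.00 Cr subject; 1% × 1,358.00 Cr = 13.58 Cr
Total: 9,939.55 Cr + 3,428.40 Cr + 13.58 Cr = 13,381.53 Cr

13,381.53 Cr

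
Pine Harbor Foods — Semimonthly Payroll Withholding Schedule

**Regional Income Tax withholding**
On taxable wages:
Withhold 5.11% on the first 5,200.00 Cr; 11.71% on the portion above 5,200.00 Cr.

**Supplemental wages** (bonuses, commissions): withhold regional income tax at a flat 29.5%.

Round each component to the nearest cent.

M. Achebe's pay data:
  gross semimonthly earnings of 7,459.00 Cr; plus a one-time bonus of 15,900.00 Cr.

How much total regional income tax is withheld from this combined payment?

Regional Income Tax: taxable = 7,459.00 Cr
  265.72 Cr + 11.71% × (7,459.00 Cr − 5,200.00 Cr) = 265.72 Cr + 11.71% × 2,259.00 Cr = 530.25 Cr
Supplemental (29.5% flat on bonus): 29.5% × 15,900.00 Cr = 4,690.50 Cr
Total regional income tax: 530.25 Cr + 4,690.50 Cr = 5,220.75 Cr

5,220.75 Cr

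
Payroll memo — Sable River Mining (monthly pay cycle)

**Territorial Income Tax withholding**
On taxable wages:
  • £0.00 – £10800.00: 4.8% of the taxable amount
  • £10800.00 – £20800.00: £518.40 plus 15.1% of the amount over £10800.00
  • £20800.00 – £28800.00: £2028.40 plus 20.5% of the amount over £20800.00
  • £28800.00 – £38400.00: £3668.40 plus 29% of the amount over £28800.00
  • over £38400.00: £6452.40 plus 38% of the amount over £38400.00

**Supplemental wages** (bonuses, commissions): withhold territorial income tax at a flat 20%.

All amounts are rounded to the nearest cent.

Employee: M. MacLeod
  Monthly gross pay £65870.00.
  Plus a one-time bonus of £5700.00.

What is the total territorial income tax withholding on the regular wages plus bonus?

Territorial Income Tax: taxable = £65870.00
  £6452.40 + 38% × (£65870.00 − £38400.00) = £6452.40 + 38% × £27470.00 = £16891.00
Supplemental (20% flat on bonus): 20% × £5700.00 = £1140.00
Total territorial income tax: £16891.00 + £1140.00 = £18031.00

£18031.00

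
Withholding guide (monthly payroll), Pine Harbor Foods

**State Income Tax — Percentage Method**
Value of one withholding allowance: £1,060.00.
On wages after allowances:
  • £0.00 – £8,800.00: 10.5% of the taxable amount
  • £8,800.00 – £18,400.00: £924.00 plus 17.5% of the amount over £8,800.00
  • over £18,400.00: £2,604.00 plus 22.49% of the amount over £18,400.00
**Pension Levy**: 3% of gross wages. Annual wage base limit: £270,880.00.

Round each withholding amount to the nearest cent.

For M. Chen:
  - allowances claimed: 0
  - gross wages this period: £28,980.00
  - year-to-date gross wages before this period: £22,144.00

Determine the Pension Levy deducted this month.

Pension Levy: 3% × £28,980.00 = £869.40

£869.40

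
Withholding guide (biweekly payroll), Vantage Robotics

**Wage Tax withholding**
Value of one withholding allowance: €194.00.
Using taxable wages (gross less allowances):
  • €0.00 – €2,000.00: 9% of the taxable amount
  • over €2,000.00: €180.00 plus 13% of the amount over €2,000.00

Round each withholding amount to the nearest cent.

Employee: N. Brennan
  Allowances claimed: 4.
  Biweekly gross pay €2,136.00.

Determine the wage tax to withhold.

Wage Tax: taxable = €2,136.00 − 4×€194.00 = €1,360.00
  9% × €1,360.00 = €122.40

€122.40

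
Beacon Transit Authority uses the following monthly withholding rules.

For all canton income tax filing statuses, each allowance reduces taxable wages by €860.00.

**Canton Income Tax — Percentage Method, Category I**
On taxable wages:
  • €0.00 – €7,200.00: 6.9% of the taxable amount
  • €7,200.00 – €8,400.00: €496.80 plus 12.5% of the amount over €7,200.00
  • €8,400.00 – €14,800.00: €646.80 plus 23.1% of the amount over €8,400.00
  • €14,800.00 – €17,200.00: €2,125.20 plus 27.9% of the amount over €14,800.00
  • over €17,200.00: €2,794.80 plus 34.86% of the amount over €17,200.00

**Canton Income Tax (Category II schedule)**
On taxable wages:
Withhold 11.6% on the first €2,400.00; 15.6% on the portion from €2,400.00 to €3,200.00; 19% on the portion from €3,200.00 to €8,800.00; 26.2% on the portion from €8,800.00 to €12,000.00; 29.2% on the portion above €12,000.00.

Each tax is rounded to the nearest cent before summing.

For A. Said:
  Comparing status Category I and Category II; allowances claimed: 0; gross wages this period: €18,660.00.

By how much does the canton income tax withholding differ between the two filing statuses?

Canton Income Tax (Category I): taxable = €18,660.00
  €2,794.80 + 34.86% × (€18,660.00 − €17,200.00) = €2,794.80 + 34.86% × €1,460.00 = €3,303.76
Canton Income Tax (Category II): taxable = €18,660.00
  €2,305.60 + 29.2% × (€18,660.00 − €12,000.00) = €2,305.60 + 29.2% × €6,660.00 = €4,250.32
Difference: |€3,303.76 − €4,250.32| = €946.56 (higher under Category II)

€946.56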